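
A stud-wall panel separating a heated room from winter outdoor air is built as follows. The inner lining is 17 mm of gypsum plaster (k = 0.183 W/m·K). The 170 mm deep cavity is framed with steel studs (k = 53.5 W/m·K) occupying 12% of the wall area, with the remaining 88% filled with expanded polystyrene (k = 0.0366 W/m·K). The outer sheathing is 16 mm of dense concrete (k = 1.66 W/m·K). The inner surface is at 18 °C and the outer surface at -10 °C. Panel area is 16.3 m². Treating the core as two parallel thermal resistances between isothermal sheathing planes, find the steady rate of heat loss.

Q ≈ 3540 W

Sheathing layers in series; stud and cavity paths in parallel between them.
R_inner = 0.017/(0.183×16.3) = 0.005699 K/W
R_stud  = 0.17/(53.5×0.12×16.3) = 0.001625 K/W
R_cav   = 0.17/(0.0366×0.88×16.3) = 0.3238 K/W
1/R_core = 1/R_stud + 1/R_cav → R_core = 0.001616 K/W
R_outer = 0.016/(1.66×16.3) = 5.913×10^-4 K/W
R_total = 0.007907 K/W
Q = ΔT/R_total = 28/0.007907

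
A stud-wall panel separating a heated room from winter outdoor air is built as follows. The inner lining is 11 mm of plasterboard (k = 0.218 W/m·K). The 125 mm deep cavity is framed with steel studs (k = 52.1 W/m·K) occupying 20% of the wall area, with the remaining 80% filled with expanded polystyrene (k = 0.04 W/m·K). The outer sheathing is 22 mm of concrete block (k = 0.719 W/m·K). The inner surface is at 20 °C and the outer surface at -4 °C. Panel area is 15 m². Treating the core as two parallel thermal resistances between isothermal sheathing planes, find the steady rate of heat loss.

Q ≈ 3870 W

Sheathing layers in series; stud and cavity paths in parallel between them.
R_inner = 0.011/(0.218×15) = 0.003364 K/W
R_stud  = 0.125/(52.1×0.2×15) = 7.997×10^-4 K/W
R_cav   = 0.125/(0.04×0.8×15) = 0.2604 K/W
1/R_core = 1/R_stud + 1/R_cav → R_core = 7.973×10^-4 K/W
R_outer = 0.022/(0.719×15) = 0.00204 K/W
R_total = 0.006201 K/W
Q = ΔT/R_total = 24/0.006201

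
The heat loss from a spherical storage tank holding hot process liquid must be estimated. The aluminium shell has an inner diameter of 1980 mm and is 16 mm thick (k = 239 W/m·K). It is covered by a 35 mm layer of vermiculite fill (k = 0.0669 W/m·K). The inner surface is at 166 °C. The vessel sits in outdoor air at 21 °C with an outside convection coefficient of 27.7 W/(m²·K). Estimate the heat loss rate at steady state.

Q ≈ 3420 W

Spherical conduction: R = (1/r_in − 1/r_out)/(4πk) per layer; series-sum.
R_aluminium shell = (1/0.99 − 1/1.006)/(4π×239) = 5.349×10^-6 K/W
R_vermiculite fill = (1/1.006 − 1/1.041)/(4π×0.0669) = 0.03975 K/W
R_outer film = 1/(h·4πr_o²) = 1/(27.7×4π×1.041²) = 0.002651 K/W
R_total = 0.04241 K/W
Q = ΔT/R_total = 145/0.04241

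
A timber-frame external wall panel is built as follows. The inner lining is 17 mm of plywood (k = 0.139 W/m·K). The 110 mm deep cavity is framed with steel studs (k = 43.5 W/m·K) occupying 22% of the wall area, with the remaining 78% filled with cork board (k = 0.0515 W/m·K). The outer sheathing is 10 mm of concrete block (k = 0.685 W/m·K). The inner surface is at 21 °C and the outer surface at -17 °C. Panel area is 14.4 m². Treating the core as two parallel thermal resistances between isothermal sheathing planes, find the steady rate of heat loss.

Q ≈ 3690 W

Sheathing layers in series; stud and cavity paths in parallel between them.
R_inner = 0.017/(0.139×14.4) = 0.008493 K/W
R_stud  = 0.11/(43.5×0.22×14.4) = 7.982×10^-4 K/W
R_cav   = 0.11/(0.0515×0.78×14.4) = 0.1902 K/W
1/R_core = 1/R_stud + 1/R_cav → R_core = 7.949×10^-4 K/W
R_outer = 0.01/(0.685×14.4) = 0.001014 K/W
R_total = 0.0103 K/W
Q = ΔT/R_total = 38/0.0103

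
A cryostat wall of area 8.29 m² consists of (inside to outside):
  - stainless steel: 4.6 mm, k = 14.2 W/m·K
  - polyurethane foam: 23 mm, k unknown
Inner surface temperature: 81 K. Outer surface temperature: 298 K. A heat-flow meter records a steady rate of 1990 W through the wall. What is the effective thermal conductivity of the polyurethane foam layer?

k ≈ 0.0255 W/(m·K)

Treating each layer as a thermal resistance in series:
R_stainless steel = L/(kA) = 0.0046/(14.2×8.29) = 3.908×10^-5 K/W
Sum of known resistances R_other = 3.908×10^-5 K/W
Total R = ΔT/Q = 217/1990 = 0.109 K/W
R_polyurethane foam = R_total − R_other = 0.109 K/W
k = L/(R·A) = 0.023/(0.109×8.29)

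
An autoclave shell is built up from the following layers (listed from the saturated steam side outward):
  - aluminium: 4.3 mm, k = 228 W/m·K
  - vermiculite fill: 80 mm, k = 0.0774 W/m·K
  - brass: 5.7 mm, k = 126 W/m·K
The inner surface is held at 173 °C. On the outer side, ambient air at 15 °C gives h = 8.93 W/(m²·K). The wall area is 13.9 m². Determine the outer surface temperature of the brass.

Thermal resistances in series:
R_aluminium = L/(kA) = 0.0043/(228×13.9) = 1.357×10^-6 K/W
R_vermiculite fill = L/(kA) = 0.08/(0.0774×13.9) = 0.07436 K/W
R_brass = L/(kA) = 0.0057/(126×13.9) = 3.255×10^-6 K/W
R_outer film = 1/(h_o·A) = 1/(8.93×13.9) = 0.008056 K/W
R_total = 0.08242 K/W;  Q = ΔT/R_total = 158/0.08242 = 1917 W
T_interface = T_inner − Q·ΣR(inner→interface) = 173 − 1920×0.07436

T ≈ 30.4 °C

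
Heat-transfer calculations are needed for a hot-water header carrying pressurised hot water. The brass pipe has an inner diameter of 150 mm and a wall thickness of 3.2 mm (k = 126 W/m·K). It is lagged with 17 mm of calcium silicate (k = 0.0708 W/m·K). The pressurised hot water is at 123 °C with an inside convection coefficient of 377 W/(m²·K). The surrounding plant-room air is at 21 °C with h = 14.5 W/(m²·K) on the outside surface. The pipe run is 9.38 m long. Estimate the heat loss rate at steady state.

Q ≈ 1700 W

Treating each annulus and film as a series resistance:
R_inner film = 1/(h_i·2πr₁L) = 1/(377×2π×0.075×9.38) = 6.001×10^-4 K/W
R_brass pipe wall = ln(78.2/75)/(2π×126×9.38) = 5.626×10^-6 K/W
R_calcium silicate = ln(95.2/78.2)/(2π×0.0708×9.38) = 0.04714 K/W
R_outer film = 1/(h_o·2πr_oL) = 1/(14.5×2π×0.0952×9.38) = 0.01229 K/W
R_total = 0.06004 K/W
Q = ΔT/R_total = 102/0.06004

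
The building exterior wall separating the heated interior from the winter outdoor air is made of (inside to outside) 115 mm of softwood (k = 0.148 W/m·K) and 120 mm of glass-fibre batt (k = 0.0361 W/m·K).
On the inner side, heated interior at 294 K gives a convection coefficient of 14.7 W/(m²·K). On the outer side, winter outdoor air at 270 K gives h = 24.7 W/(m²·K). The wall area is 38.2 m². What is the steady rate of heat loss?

Q ≈ 218 W

Model the wall as resistances in series:
R_inner film = 1/(h_i·A) = 1/(14.7×38.2) = 0.001781 K/W
R_softwood = L/(kA) = 0.115/(0.148×38.2) = 0.02034 K/W
R_glass-fibre batt = L/(kA) = 0.12/(0.0361×38.2) = 0.08702 K/W
R_outer film = 1/(h_o·A) = 1/(24.7×38.2) = 0.00106 K/W
R_total = 0.1102 K/W
Q = ΔT / R_total = 24 / 0.1102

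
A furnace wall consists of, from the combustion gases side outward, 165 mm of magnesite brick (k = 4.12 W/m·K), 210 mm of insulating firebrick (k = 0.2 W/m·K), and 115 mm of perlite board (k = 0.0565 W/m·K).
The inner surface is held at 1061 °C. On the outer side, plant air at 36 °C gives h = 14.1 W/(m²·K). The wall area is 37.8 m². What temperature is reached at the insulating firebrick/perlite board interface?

T ≈ 711 °C

Thermal resistances in series:
R_magnesite brick = L/(kA) = 0.165/(4.12×37.8) = 0.001059 K/W
R_insulating firebrick = L/(kA) = 0.21/(0.2×37.8) = 0.02778 K/W
R_perlite board = L/(kA) = 0.115/(0.0565×37.8) = 0.05385 K/W
R_outer film = 1/(h_o·A) = 1/(14.1×37.8) = 0.001876 K/W
R_total = 0.08456 K/W;  Q = ΔT/R_total = 1025/0.08456 = 12120 W
T_interface = T_inner − Q·ΣR(inner→interface) = 1061 − 12100×0.02884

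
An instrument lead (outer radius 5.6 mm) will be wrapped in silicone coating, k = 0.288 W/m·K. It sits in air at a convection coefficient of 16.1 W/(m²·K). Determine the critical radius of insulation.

r_cr ≈ 17.9 mm

For a cylinder r_cr = k/h = 0.288/16.1
r_cr = 17.9 mm; since the bare radius (5.6 mm) is below r_cr, adding a thin layer of insulation will *increase* heat loss.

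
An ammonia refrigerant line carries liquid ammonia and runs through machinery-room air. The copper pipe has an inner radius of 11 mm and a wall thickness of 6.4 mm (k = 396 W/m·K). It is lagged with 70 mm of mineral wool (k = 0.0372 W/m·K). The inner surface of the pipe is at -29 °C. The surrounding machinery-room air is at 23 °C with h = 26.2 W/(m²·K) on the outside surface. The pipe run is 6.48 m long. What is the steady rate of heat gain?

Q ≈ 48.3 W

Cylindrical conduction, so R = ln(r₂/r₁)/(2πkL) per layer, in series:
R_copper pipe wall = ln(17.4/11)/(2π×396×6.48) = 2.844×10^-5 K/W
R_mineral wool = ln(87.4/17.4)/(2π×0.0372×6.48) = 1.066 K/W
R_outer film = 1/(h_o·2πr_oL) = 1/(26.2×2π×0.0874×6.48) = 0.01073 K/W
R_total = 1.076 K/W
Q = ΔT/R_total = 52/1.076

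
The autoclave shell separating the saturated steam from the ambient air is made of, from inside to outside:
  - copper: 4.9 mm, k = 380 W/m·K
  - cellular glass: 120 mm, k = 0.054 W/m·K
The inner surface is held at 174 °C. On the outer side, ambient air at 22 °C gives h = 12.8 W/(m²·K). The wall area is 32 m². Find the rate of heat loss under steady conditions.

Q ≈ 2110 W

Treating each layer as a thermal resistance in series:
R_copper = L/(kA) = 0.0049/(380×32) = 4.03×10^-7 K/W
R_cellular glass = L/(kA) = 0.12/(0.054×32) = 0.06944 K/W
R_outer film = 1/(h_o·A) = 1/(12.8×32) = 0.002441 K/W
R_total = 0.07189 K/W
Q = ΔT / R_total = 152 / 0.07189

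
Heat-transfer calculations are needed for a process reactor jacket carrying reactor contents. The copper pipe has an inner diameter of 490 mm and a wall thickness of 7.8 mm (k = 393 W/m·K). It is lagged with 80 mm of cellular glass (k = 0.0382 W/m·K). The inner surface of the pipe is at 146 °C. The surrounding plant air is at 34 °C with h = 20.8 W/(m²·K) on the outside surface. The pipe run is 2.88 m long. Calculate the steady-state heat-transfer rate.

Q ≈ 276 W

Per-layer cylindrical resistances, series-summed:
R_copper pipe wall = ln(252.8/245)/(2π×393×2.88) = 4.407×10^-6 K/W
R_cellular glass = ln(332.8/252.8)/(2π×0.0382×2.88) = 0.3977 K/W
R_outer film = 1/(h_o·2πr_oL) = 1/(20.8×2π×0.3328×2.88) = 0.007983 K/W
R_total = 0.4057 K/W
Q = ΔT/R_total = 112/0.4057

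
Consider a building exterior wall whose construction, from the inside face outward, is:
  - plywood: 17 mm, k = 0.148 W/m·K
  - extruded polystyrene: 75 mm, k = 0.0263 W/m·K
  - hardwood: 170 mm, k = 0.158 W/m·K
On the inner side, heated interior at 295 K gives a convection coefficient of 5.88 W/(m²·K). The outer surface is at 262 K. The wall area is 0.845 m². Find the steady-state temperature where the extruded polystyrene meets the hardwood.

Model the wall as resistances in series:
R_inner film = 1/(h_i·A) = 1/(5.88×0.845) = 0.2013 K/W
R_plywood = L/(kA) = 0.017/(0.148×0.845) = 0.1359 K/W
R_extruded polystyrene = L/(kA) = 0.075/(0.0263×0.845) = 3.375 K/W
R_hardwood = L/(kA) = 0.17/(0.158×0.845) = 1.273 K/W
R_total = 4.985 K/W;  Q = ΔT/R_total = 33/4.985 = 6.619 W
T_interface = T_inner − Q·ΣR(inner→interface) = 295 − 6.62×3.712

T ≈ 270 K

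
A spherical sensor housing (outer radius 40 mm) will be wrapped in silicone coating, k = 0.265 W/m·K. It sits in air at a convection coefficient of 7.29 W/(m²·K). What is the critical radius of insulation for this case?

For a sphere r_cr = 2k/h = 2×0.265/7.29
r_cr = 72.7 mm; since the bare radius (40 mm) is below r_cr, adding a thin layer of insulation will *increase* heat loss.

r_cr ≈ 72.7 mm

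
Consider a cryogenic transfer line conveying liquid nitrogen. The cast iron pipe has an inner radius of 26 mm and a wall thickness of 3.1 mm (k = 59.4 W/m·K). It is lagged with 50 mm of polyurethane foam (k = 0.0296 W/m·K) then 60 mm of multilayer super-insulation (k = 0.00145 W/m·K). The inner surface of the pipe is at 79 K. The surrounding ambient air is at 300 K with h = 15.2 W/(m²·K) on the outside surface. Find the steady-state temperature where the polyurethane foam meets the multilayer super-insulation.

T ≈ 96.6 K

Cylindrical conduction, so R = ln(r₂/r₁)/(2πkL) per layer, in series:
R_cast iron pipe wall = ln(29.1/26)/(2π×59.4×1) = 3.018×10^-4 K/W
R_polyurethane foam = ln(79.1/29.1)/(2π×0.0296×1) = 5.377 K/W
R_multilayer super-insulation = ln(139.1/79.1)/(2π×0.00145×1) = 61.96 K/W
R_outer film = 1/(h_o·2πr_oL) = 1/(15.2×2π×0.1391×1) = 0.07527 K/W
R_total = 67.41 K/W
Q = ΔT/R_total = 221/67.41
Q = 3.28 W/m
T_interface = T_inner + Q·ΣR(inner→interface) = 79 + 3.28×5.377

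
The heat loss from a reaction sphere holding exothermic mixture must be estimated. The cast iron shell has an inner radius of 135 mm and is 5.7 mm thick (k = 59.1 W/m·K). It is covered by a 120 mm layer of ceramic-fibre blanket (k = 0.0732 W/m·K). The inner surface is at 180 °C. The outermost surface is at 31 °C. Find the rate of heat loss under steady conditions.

For a spherical shell R = (1/r₁ − 1/r₂)/(4πk); film R = 1/(h·4πr²). In series:
R_cast iron shell = (1/0.135 − 1/0.1407)/(4π×59.1) = 4.041×10^-4 K/W
R_ceramic-fibre blanket = (1/0.1407 − 1/0.2607)/(4π×0.0732) = 3.557 K/W
R_total = 3.557 K/W
Q = ΔT/R_total = 149/3.557

Q ≈ 41.9 W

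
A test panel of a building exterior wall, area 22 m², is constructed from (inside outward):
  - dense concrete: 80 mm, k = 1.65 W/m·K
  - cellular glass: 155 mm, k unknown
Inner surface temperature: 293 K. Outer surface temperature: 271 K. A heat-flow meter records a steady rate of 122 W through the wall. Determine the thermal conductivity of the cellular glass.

Thermal resistances in series:
R_dense concrete = L/(kA) = 0.08/(1.65×22) = 0.002204 K/W
Sum of known resistances R_other = 0.002204 K/W
Total R = ΔT/Q = 22/122 = 0.1803 K/W
R_cellular glass = R_total − R_other = 0.1781 K/W
k = L/(R·A) = 0.155/(0.1781×22)

k ≈ 0.0396 W/(m·K)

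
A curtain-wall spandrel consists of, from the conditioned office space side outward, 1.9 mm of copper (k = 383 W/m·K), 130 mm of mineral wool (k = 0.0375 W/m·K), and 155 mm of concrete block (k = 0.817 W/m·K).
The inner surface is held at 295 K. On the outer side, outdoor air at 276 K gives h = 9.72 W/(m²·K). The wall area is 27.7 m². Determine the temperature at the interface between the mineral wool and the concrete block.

T ≈ 277 K

Model the wall as resistances in series:
R_copper = L/(kA) = 0.0019/(383×27.7) = 1.791×10^-7 K/W
R_mineral wool = L/(kA) = 0.13/(0.0375×27.7) = 0.1252 K/W
R_concrete block = L/(kA) = 0.155/(0.817×27.7) = 0.006849 K/W
R_outer film = 1/(h_o·A) = 1/(9.72×27.7) = 0.003714 K/W
R_total = 0.1357 K/W;  Q = ΔT/R_total = 19/0.1357 = 140 W
T_interface = T_inner − Q·ΣR(inner→interface) = 295 − 140×0.1252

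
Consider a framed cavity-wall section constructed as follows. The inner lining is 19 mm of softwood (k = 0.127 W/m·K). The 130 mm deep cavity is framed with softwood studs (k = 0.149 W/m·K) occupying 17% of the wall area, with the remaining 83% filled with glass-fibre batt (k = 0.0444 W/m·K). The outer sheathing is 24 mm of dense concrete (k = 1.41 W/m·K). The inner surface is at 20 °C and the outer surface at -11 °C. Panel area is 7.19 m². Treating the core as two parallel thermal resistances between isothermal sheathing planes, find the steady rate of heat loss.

Q ≈ 98.7 W

Sheathing layers in series; stud and cavity paths in parallel between them.
R_inner = 0.019/(0.127×7.19) = 0.02081 K/W
R_stud  = 0.13/(0.149×0.17×7.19) = 0.7138 K/W
R_cav   = 0.13/(0.0444×0.83×7.19) = 0.4906 K/W
1/R_core = 1/R_stud + 1/R_cav → R_core = 0.2908 K/W
R_outer = 0.024/(1.41×7.19) = 0.002367 K/W
R_total = 0.3139 K/W
Q = ΔT/R_total = 31/0.3139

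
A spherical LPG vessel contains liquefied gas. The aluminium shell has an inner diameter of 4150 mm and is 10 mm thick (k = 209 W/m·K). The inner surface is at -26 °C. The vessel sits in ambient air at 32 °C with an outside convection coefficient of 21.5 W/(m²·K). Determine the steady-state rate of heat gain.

Q ≈ 68100 W

Radial (spherical) resistances in series:
R_aluminium shell = (1/2.075 − 1/2.085)/(4π×209) = 8.801×10^-7 K/W
R_outer film = 1/(h·4πr_o²) = 1/(21.5×4π×2.085²) = 8.514×10^-4 K/W
R_total = 8.523×10^-4 K/W
Q = ΔT/R_total = 58/8.523×10^-4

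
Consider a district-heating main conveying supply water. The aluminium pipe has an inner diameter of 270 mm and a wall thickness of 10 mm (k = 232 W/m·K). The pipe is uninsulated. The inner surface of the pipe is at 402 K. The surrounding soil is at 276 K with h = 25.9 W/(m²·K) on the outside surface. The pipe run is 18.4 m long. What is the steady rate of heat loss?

For a radial system each layer contributes R = ln(r_out/r_in)/(2πkL); films add R = 1/(hA).
R_aluminium pipe wall = ln(145/135)/(2π×232×18.4) = 2.664×10^-6 K/W
R_outer film = 1/(h_o·2πr_oL) = 1/(25.9×2π×0.145×18.4) = 0.002303 K/W
R_total = 0.002306 K/W
Q = ΔT/R_total = 126/0.002306

Q ≈ 54600 W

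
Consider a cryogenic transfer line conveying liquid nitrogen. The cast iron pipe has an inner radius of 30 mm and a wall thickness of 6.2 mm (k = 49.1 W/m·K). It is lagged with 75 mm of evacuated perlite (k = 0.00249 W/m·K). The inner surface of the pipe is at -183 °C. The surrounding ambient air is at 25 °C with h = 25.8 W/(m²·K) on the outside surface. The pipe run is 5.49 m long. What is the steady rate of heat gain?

Per-layer cylindrical resistances, series-summed:
R_cast iron pipe wall = ln(36.2/30)/(2π×49.1×5.49) = 1.109×10^-4 K/W
R_evacuated perlite = ln(111.2/36.2)/(2π×0.00249×5.49) = 13.07 K/W
R_outer film = 1/(h_o·2πr_oL) = 1/(25.8×2π×0.1112×5.49) = 0.0101 K/W
R_total = 13.08 K/W
Q = ΔT/R_total = 208/13.08

Q ≈ 15.9 W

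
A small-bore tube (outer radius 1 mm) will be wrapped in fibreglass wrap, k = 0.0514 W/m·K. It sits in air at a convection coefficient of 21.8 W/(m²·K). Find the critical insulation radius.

For a cylinder r_cr = k/h = 0.0514/21.8
r_cr = 2.36 mm; since the bare radius (1 mm) is below r_cr, adding a thin layer of insulation will *increase* heat loss.

r_cr ≈ 2.36 mm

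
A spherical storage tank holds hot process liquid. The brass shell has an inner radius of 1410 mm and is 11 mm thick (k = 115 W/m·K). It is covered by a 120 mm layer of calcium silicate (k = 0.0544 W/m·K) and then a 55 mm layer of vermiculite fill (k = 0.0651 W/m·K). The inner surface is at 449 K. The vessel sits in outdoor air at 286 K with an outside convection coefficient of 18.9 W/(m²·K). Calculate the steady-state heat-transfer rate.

Q ≈ 1490 W

Spherical conduction: R = (1/r_in − 1/r_out)/(4πk) per layer; series-sum.
R_brass shell = (1/1.41 − 1/1.421)/(4π×115) = 3.799×10^-6 K/W
R_calcium silicate = (1/1.421 − 1/1.541)/(4π×0.0544) = 0.08016 K/W
R_vermiculite fill = (1/1.541 − 1/1.596)/(4π×0.0651) = 0.02734 K/W
R_outer film = 1/(h·4πr_o²) = 1/(18.9×4π×1.596²) = 0.001653 K/W
R_total = 0.1092 K/W
Q = ΔT/R_total = 163/0.1092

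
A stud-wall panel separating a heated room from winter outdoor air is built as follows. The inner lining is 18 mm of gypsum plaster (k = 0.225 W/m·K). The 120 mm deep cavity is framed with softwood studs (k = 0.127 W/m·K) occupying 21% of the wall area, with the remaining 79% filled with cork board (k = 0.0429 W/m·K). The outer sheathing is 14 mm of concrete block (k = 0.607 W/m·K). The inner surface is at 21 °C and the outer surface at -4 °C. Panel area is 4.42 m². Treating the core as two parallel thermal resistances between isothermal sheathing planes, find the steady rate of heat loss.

Sheathing layers in series; stud and cavity paths in parallel between them.
R_inner = 0.018/(0.225×4.42) = 0.0181 K/W
R_stud  = 0.12/(0.127×0.21×4.42) = 1.018 K/W
R_cav   = 0.12/(0.0429×0.79×4.42) = 0.8011 K/W
1/R_core = 1/R_stud + 1/R_cav → R_core = 0.4483 K/W
R_outer = 0.014/(0.607×4.42) = 0.005218 K/W
R_total = 0.4716 K/W
Q = ΔT/R_total = 25/0.4716

Q ≈ 53 W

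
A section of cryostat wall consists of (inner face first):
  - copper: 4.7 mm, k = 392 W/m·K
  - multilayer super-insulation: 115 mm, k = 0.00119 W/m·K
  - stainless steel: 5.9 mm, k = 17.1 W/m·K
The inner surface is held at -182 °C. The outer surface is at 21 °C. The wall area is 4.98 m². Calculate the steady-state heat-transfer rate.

Q ≈ 10.5 W

Treating each layer as a thermal resistance in series:
R_copper = L/(kA) = 0.0047/(392×4.98) = 2.408×10^-6 K/W
R_multilayer super-insulation = L/(kA) = 0.115/(0.00119×4.98) = 19.41 K/W
R_stainless steel = L/(kA) = 0.0059/(17.1×4.98) = 6.928×10^-5 K/W
R_total = 19.41 K/W
Q = ΔT / R_total = 203 / 19.41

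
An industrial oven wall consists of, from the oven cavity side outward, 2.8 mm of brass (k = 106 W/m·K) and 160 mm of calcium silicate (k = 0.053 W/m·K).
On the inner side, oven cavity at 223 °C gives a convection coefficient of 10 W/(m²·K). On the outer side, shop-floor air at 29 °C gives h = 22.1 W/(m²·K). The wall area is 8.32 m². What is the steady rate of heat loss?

Q ≈ 510 W

Using the resistance-network approach (series):
R_inner film = 1/(h_i·A) = 1/(10×8.32) = 0.01202 K/W
R_brass = L/(kA) = 0.0028/(106×8.32) = 3.175×10^-6 K/W
R_calcium silicate = L/(kA) = 0.16/(0.053×8.32) = 0.3628 K/W
R_outer film = 1/(h_o·A) = 1/(22.1×8.32) = 0.005439 K/W
R_total = 0.3803 K/W
Q = ΔT / R_total = 194 / 0.3803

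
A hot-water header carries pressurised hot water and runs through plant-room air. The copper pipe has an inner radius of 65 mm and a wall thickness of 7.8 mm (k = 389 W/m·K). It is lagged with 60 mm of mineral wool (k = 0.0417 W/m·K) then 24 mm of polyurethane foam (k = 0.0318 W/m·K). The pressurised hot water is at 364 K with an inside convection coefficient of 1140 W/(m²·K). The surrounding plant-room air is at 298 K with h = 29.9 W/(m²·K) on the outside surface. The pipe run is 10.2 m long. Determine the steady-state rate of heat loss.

Q ≈ 213 W

Treating each annulus and film as a series resistance:
R_inner film = 1/(h_i·2πr₁L) = 1/(1140×2π×0.065×10.2) = 2.106×10^-4 K/W
R_copper pipe wall = ln(72.8/65)/(2π×389×10.2) = 4.546×10^-6 K/W
R_mineral wool = ln(132.8/72.8)/(2π×0.0417×10.2) = 0.2249 K/W
R_polyurethane foam = ln(156.8/132.8)/(2π×0.0318×10.2) = 0.08151 K/W
R_outer film = 1/(h_o·2πr_oL) = 1/(29.9×2π×0.1568×10.2) = 0.003328 K/W
R_total = 0.31 K/W
Q = ΔT/R_total = 66/0.31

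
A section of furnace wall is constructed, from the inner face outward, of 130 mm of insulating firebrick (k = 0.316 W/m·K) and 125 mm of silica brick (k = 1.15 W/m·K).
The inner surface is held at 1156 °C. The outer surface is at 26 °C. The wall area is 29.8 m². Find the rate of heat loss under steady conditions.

Using the resistance-network approach (series):
R_insulating firebrick = L/(kA) = 0.13/(0.316×29.8) = 0.01381 K/W
R_silica brick = L/(kA) = 0.125/(1.15×29.8) = 0.003648 K/W
R_total = 0.01745 K/W
Q = ΔT / R_total = 1130 / 0.01745

Q ≈ 64700 W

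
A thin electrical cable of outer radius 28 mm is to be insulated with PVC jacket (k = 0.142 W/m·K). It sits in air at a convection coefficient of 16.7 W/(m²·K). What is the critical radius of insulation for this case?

r_cr ≈ 8.5 mm

For a cylinder r_cr = k/h = 0.142/16.7
r_cr = 8.5 mm; since the bare radius (28 mm) is above r_cr, any added insulation will reduce heat loss.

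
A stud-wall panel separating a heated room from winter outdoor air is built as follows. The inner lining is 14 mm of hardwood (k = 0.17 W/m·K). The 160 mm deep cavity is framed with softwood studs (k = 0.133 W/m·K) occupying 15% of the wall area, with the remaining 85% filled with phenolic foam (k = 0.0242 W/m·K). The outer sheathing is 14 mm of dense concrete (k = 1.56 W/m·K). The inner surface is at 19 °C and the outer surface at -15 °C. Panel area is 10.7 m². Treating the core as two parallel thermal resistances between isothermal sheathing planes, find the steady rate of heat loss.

Q ≈ 90 W

Sheathing layers in series; stud and cavity paths in parallel between them.
R_inner = 0.014/(0.17×10.7) = 0.007697 K/W
R_stud  = 0.16/(0.133×0.15×10.7) = 0.7495 K/W
R_cav   = 0.16/(0.0242×0.85×10.7) = 0.7269 K/W
1/R_core = 1/R_stud + 1/R_cav → R_core = 0.369 K/W
R_outer = 0.014/(1.56×10.7) = 8.387×10^-4 K/W
R_total = 0.3776 K/W
Q = ΔT/R_total = 34/0.3776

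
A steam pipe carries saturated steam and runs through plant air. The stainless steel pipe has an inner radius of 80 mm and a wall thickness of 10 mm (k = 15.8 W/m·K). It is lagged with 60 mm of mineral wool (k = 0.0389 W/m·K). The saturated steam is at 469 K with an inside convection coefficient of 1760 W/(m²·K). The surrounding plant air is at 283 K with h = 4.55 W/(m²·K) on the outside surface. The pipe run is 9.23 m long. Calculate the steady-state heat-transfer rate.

Treating each annulus and film as a series resistance:
R_inner film = 1/(h_i·2πr₁L) = 1/(1760×2π×0.08×9.23) = 1.225×10^-4 K/W
R_stainless steel pipe wall = ln(90/80)/(2π×15.8×9.23) = 1.285×10^-4 K/W
R_mineral wool = ln(150/90)/(2π×0.0389×9.23) = 0.2264 K/W
R_outer film = 1/(h_o·2πr_oL) = 1/(4.55×2π×0.15×9.23) = 0.02526 K/W
R_total = 0.2519 K/W
Q = ΔT/R_total = 186/0.2519

Q ≈ 738 W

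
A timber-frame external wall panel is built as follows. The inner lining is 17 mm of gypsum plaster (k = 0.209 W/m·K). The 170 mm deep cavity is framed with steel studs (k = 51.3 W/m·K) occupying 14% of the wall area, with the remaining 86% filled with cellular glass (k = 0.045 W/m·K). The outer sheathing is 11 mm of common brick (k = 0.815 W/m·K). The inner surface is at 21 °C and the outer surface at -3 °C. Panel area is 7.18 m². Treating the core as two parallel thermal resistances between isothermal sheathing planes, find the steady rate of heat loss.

Q ≈ 1460 W

Sheathing layers in series; stud and cavity paths in parallel between them.
R_inner = 0.017/(0.209×7.18) = 0.01133 K/W
R_stud  = 0.17/(51.3×0.14×7.18) = 0.003297 K/W
R_cav   = 0.17/(0.045×0.86×7.18) = 0.6118 K/W
1/R_core = 1/R_stud + 1/R_cav → R_core = 0.003279 K/W
R_outer = 0.011/(0.815×7.18) = 0.00188 K/W
R_total = 0.01649 K/W
Q = ΔT/R_total = 24/0.01649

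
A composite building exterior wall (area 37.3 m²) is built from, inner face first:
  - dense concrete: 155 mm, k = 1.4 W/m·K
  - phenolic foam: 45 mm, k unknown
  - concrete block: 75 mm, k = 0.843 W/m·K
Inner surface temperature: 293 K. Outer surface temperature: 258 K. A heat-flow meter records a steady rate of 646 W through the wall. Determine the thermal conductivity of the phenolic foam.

k ≈ 0.0247 W/(m·K)

Model the wall as resistances in series:
R_dense concrete = L/(kA) = 0.155/(1.4×37.3) = 0.002968 K/W
R_concrete block = L/(kA) = 0.075/(0.843×37.3) = 0.002385 K/W
Sum of known resistances R_other = 0.005353 K/W
Total R = ΔT/Q = 35/646 = 0.05418 K/W
R_phenolic foam = R_total − R_other = 0.04883 K/W
k = L/(R·A) = 0.045/(0.04883×37.3)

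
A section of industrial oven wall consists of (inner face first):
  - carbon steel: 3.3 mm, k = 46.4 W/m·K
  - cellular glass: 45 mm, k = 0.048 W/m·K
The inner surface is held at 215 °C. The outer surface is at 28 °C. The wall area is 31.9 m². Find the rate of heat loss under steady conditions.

Thermal resistances in series:
R_carbon steel = L/(kA) = 0.0033/(46.4×31.9) = 2.229×10^-6 K/W
R_cellular glass = L/(kA) = 0.045/(0.048×31.9) = 0.02939 K/W
R_total = 0.02939 K/W
Q = ΔT / R_total = 187 / 0.02939

Q ≈ 6360 W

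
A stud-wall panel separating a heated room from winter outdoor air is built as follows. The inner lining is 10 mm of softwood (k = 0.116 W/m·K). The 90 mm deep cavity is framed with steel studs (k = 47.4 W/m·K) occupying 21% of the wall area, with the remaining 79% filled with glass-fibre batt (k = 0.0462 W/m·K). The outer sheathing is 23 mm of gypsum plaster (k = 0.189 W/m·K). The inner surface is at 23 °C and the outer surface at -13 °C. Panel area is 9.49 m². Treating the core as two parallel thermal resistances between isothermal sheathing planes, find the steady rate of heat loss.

Q ≈ 1580 W

Sheathing layers in series; stud and cavity paths in parallel between them.
R_inner = 0.01/(0.116×9.49) = 0.009084 K/W
R_stud  = 0.09/(47.4×0.21×9.49) = 9.527×10^-4 K/W
R_cav   = 0.09/(0.0462×0.79×9.49) = 0.2598 K/W
1/R_core = 1/R_stud + 1/R_cav → R_core = 9.493×10^-4 K/W
R_outer = 0.023/(0.189×9.49) = 0.01282 K/W
R_total = 0.02286 K/W
Q = ΔT/R_total = 36/0.02286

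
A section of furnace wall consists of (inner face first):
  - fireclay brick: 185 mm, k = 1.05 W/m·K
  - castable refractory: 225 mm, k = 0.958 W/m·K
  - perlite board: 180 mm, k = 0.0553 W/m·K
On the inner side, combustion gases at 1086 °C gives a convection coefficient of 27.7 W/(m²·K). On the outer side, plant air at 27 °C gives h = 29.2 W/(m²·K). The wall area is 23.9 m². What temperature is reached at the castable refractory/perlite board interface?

T ≈ 959 °C

Series thermal resistances:
R_inner film = 1/(h_i·A) = 1/(27.7×23.9) = 0.001511 K/W
R_fireclay brick = L/(kA) = 0.185/(1.05×23.9) = 0.007372 K/W
R_castable refractory = L/(kA) = 0.225/(0.958×23.9) = 0.009827 K/W
R_perlite board = L/(kA) = 0.18/(0.0553×23.9) = 0.1362 K/W
R_outer film = 1/(h_o·A) = 1/(29.2×23.9) = 0.001433 K/W
R_total = 0.1563 K/W;  Q = ΔT/R_total = 1059/0.1563 = 6774 W
T_interface = T_inner − Q·ΣR(inner→interface) = 1086 − 6770×0.01871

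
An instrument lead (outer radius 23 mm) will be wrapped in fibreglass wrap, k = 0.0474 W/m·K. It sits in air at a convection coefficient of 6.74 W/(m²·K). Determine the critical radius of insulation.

For a cylinder r_cr = k/h = 0.0474/6.74
r_cr = 7.03 mm; since the bare radius (23 mm) is above r_cr, any added insulation will reduce heat loss.

r_cr ≈ 7.03 mm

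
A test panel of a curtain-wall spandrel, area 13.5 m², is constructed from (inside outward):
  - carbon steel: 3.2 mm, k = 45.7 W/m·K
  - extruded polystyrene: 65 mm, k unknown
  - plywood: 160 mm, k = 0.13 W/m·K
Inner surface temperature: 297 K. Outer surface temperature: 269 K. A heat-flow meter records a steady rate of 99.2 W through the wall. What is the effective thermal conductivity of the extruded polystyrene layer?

k ≈ 0.0252 W/(m·K)

Series thermal resistances:
R_carbon steel = L/(kA) = 0.0032/(45.7×13.5) = 5.187×10^-6 K/W
R_plywood = L/(kA) = 0.16/(0.13×13.5) = 0.09117 K/W
Sum of known resistances R_other = 0.09117 K/W
Total R = ΔT/Q = 28/99.2 = 0.2823 K/W
R_extruded polystyrene = R_total − R_other = 0.1911 K/W
k = L/(R·A) = 0.065/(0.1911×13.5)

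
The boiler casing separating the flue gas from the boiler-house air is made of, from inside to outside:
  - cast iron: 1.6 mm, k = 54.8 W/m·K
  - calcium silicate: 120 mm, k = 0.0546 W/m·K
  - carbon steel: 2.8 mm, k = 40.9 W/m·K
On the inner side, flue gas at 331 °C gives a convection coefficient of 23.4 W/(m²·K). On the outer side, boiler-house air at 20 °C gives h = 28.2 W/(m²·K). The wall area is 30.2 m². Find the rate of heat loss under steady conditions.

Series thermal resistances:
R_inner film = 1/(h_i·A) = 1/(23.4×30.2) = 0.001415 K/W
R_cast iron = L/(kA) = 0.0016/(54.8×30.2) = 9.668×10^-7 K/W
R_calcium silicate = L/(kA) = 0.12/(0.0546×30.2) = 0.07277 K/W
R_carbon steel = L/(kA) = 0.0028/(40.9×30.2) = 2.267×10^-6 K/W
R_outer film = 1/(h_o·A) = 1/(28.2×30.2) = 0.001174 K/W
R_total = 0.07537 K/W
Q = ΔT / R_total = 311 / 0.07537

Q ≈ 4130 W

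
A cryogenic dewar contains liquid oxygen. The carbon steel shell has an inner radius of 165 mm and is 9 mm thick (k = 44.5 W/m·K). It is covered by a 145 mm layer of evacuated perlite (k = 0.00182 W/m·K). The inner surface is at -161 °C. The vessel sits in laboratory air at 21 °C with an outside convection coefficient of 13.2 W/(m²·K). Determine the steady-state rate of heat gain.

Q ≈ 1.59 W

For a spherical shell R = (1/r₁ − 1/r₂)/(4πk); film R = 1/(h·4πr²). In series:
R_carbon steel shell = (1/0.165 − 1/0.174)/(4π×44.5) = 5.606×10^-4 K/W
R_evacuated perlite = (1/0.174 − 1/0.319)/(4π×0.00182) = 114.2 K/W
R_outer film = 1/(h·4πr_o²) = 1/(13.2×4π×0.319²) = 0.05924 K/W
R_total = 114.3 K/W
Q = ΔT/R_total = 182/114.3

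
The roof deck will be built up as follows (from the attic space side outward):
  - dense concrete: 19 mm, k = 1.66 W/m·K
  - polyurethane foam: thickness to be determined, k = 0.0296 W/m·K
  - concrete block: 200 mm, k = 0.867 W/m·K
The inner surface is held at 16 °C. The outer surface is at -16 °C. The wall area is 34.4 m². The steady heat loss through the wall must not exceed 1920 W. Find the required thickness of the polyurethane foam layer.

Model the wall as resistances in series:
R_dense concrete = L/(kA) = 0.019/(1.66×34.4) = 3.327×10^-4 K/W
R_concrete block = L/(kA) = 0.2/(0.867×34.4) = 0.006706 K/W
Sum of the known resistances R_other = 0.007039 K/W
Required total resistance R_tot = ΔT/Q_allow = 32/1920 = 0.01667 K/W
R_polyurethane foam = R_tot − R_other = 0.009628 K/W
L = R·k·A = 0.009628×0.0296×34.4

L ≈ 9.8 mm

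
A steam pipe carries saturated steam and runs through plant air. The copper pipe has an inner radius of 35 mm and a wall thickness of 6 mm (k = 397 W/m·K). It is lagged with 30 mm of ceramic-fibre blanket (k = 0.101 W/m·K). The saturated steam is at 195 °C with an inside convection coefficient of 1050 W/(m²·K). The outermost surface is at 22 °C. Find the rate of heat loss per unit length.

Radial resistances (cylindrical: R_cond = ln(r_o/r_i)/(2πkL), R_conv = 1/(h·2πrL)):
R_inner film = 1/(h_i·2πr₁L) = 1/(1050×2π×0.035×1) = 0.004331 K/W
R_copper pipe wall = ln(41/35)/(2π×397×1) = 6.343×10^-5 K/W
R_ceramic-fibre blanket = ln(71/41)/(2π×0.101×1) = 0.8653 K/W
R_total = 0.8697 K/W
Q = ΔT/R_total = 173/0.8697

q′ ≈ 199 W/m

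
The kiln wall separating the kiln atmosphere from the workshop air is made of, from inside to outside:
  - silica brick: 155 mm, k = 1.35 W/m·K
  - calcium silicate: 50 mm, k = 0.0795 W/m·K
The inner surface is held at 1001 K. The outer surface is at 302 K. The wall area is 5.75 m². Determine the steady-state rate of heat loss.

Q ≈ 5400 W

Thermal resistances in series:
R_silica brick = L/(kA) = 0.155/(1.35×5.75) = 0.01997 K/W
R_calcium silicate = L/(kA) = 0.05/(0.0795×5.75) = 0.1094 K/W
R_total = 0.1293 K/W
Q = ΔT / R_total = 699 / 0.1293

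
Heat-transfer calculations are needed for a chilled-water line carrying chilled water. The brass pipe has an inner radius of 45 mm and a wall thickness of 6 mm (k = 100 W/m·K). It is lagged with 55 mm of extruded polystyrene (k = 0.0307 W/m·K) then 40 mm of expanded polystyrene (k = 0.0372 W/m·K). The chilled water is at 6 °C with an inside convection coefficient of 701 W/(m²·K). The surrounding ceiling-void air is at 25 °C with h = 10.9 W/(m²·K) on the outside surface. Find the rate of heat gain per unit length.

q′ ≈ 3.61 W/m

Radial resistances (cylindrical: R_cond = ln(r_o/r_i)/(2πkL), R_conv = 1/(h·2πrL)):
R_inner film = 1/(h_i·2πr₁L) = 1/(701×2π×0.045×1) = 0.005045 K/W
R_brass pipe wall = ln(51/45)/(2π×100×1) = 1.992×10^-4 K/W
R_extruded polystyrene = ln(106/51)/(2π×0.0307×1) = 3.793 K/W
R_expanded polystyrene = ln(146/106)/(2π×0.0372×1) = 1.37 K/W
R_outer film = 1/(h_o·2πr_oL) = 1/(10.9×2π×0.146×1) = 0.1 K/W
R_total = 5.268 K/W
Q = ΔT/R_total = 19/5.268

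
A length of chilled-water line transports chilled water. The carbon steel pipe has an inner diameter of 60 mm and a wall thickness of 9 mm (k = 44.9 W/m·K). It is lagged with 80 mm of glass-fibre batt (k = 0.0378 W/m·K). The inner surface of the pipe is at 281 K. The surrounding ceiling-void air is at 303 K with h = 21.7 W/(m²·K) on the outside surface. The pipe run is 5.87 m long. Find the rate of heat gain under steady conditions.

Treating each annulus and film as a series resistance:
R_carbon steel pipe wall = ln(39/30)/(2π×44.9×5.87) = 1.584×10^-4 K/W
R_glass-fibre batt = ln(119/39)/(2π×0.0378×5.87) = 0.8002 K/W
R_outer film = 1/(h_o·2πr_oL) = 1/(21.7×2π×0.119×5.87) = 0.0105 K/W
R_total = 0.8108 K/W
Q = ΔT/R_total = 22/0.8108

Q ≈ 27.1 W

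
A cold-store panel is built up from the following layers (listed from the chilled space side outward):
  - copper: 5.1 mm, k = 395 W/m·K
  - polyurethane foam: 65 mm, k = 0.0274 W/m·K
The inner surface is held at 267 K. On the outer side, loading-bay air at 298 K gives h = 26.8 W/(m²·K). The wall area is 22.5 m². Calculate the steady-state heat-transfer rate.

Q ≈ 289 W

Series thermal resistances:
R_copper = L/(kA) = 0.0051/(395×22.5) = 5.738×10^-7 K/W
R_polyurethane foam = L/(kA) = 0.065/(0.0274×22.5) = 0.1054 K/W
R_outer film = 1/(h_o·A) = 1/(26.8×22.5) = 0.001658 K/W
R_total = 0.1071 K/W
Q = ΔT / R_total = 31 / 0.1071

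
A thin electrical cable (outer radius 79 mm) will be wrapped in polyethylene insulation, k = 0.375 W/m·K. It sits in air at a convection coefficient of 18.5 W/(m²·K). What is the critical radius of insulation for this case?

For a cylinder r_cr = k/h = 0.375/18.5
r_cr = 20.3 mm; since the bare radius (79 mm) is above r_cr, any added insulation will reduce heat loss.

r_cr ≈ 20.3 mm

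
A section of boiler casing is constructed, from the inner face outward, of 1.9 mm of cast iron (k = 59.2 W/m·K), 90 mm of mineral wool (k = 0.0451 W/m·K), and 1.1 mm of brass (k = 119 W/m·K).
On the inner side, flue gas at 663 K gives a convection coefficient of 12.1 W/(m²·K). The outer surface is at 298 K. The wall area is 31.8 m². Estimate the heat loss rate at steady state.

Series thermal resistances:
R_inner film = 1/(h_i·A) = 1/(12.1×31.8) = 0.002599 K/W
R_cast iron = L/(kA) = 0.0019/(59.2×31.8) = 1.009×10^-6 K/W
R_mineral wool = L/(kA) = 0.09/(0.0451×31.8) = 0.06275 K/W
R_brass = L/(kA) = 0.0011/(119×31.8) = 2.907×10^-7 K/W
R_total = 0.06535 K/W
Q = ΔT / R_total = 365 / 0.06535

Q ≈ 5580 W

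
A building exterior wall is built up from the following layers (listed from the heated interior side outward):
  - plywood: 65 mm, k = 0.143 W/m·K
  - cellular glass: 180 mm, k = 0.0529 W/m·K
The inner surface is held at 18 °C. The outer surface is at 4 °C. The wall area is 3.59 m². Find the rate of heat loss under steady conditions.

Thermal resistances in series:
R_plywood = L/(kA) = 0.065/(0.143×3.59) = 0.1266 K/W
R_cellular glass = L/(kA) = 0.18/(0.0529×3.59) = 0.9478 K/W
R_total = 1.074 K/W
Q = ΔT / R_total = 14 / 1.074

Q ≈ 13 W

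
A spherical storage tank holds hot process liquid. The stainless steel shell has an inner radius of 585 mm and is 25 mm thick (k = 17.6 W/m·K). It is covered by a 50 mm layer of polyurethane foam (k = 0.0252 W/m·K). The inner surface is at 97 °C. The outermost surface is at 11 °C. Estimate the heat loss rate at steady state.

Spherical conduction: R = (1/r_in − 1/r_out)/(4πk) per layer; series-sum.
R_stainless steel shell = (1/0.585 − 1/0.61)/(4π×17.6) = 3.168×10^-4 K/W
R_polyurethane foam = (1/0.61 − 1/0.66)/(4π×0.0252) = 0.3922 K/W
R_total = 0.3925 K/W
Q = ΔT/R_total = 86/0.3925

Q ≈ 219 W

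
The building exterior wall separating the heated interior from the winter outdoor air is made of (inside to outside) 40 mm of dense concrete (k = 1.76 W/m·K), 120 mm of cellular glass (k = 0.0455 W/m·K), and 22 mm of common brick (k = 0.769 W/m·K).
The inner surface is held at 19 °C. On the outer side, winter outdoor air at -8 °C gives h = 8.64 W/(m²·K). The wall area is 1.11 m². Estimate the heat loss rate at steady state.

Q ≈ 10.7 W

Model the wall as resistances in series:
R_dense concrete = L/(kA) = 0.04/(1.76×1.11) = 0.02048 K/W
R_cellular glass = L/(kA) = 0.12/(0.0455×1.11) = 2.376 K/W
R_common brick = L/(kA) = 0.022/(0.769×1.11) = 0.02577 K/W
R_outer film = 1/(h_o·A) = 1/(8.64×1.11) = 0.1043 K/W
R_total = 2.527 K/W
Q = ΔT / R_total = 27 / 2.527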